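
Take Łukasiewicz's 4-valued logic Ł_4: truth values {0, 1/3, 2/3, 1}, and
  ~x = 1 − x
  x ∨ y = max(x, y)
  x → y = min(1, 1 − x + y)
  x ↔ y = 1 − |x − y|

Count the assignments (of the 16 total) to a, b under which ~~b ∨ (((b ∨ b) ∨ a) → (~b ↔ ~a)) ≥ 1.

11

a = 0, b = 0 ↦ 1  ≥
a = 0, b = 1/3 ↦ 1  ≥
a = 0, b = 2/3 ↦ 2/3  <
a = 0, b = 1 ↦ 1  ≥
a = 1/3, b = 0 ↦ 1  ≥
a = 1/3, b = 1/3 ↦ 1  ≥
a = 1/3, b = 2/3 ↦ 1  ≥
a = 1/3, b = 1 ↦ 1  ≥
a = 2/3, b = 0 ↦ 2/3  <
a = 2/3, b = 1/3 ↦ 1  ≥
a = 2/3, b = 2/3 ↦ 1  ≥
a = 2/3, b = 1 ↦ 1  ≥
a = 1, b = 0 ↦ 0  <
a = 1, b = 1/3 ↦ 1/3  <
a = 1, b = 2/3 ↦ 2/3  <
a = 1, b = 1 ↦ 1  ≥
So 11 of the 16 assignments meet the threshold.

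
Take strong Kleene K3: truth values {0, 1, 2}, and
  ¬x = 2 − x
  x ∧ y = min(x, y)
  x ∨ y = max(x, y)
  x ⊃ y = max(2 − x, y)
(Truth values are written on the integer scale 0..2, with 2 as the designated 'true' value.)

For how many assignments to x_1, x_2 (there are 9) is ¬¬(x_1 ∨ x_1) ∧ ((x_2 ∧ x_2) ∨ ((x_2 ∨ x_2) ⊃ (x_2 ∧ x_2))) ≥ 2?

2

x_1 = 0, x_2 = 0 ↦ 0  <
x_1 = 0, x_2 = 1 ↦ 0  <
x_1 = 0, x_2 = 2 ↦ 0  <
x_1 = 1, x_2 = 0 ↦ 1  <
x_1 = 1, x_2 = 1 ↦ 1  <
x_1 = 1, x_2 = 2 ↦ 1  <
x_1 = 2, x_2 = 0 ↦ 2  ≥
x_1 = 2, x_2 = 1 ↦ 1  <
x_1 = 2, x_2 = 2 ↦ 2  ≥
So 2 of the 9 assignments meet the threshold.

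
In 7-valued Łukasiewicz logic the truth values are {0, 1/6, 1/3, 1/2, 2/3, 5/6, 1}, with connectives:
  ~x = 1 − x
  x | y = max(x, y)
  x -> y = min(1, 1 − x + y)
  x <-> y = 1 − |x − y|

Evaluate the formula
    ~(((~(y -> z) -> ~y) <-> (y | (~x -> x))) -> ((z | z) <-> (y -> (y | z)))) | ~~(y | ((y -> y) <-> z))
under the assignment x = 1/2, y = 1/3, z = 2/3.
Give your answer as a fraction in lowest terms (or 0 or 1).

y -> z = 1/3 -> 2/3 = 1
~(y -> z) = ~1 = 0
~y = ~1/3 = 2/3
~(y -> z) -> ~y = 0 -> 2/3 = 1
~x = ~1/2 = 1/2
~x -> x = 1/2 -> 1/2 = 1
y | (~x -> x) = 1/3 | 1 = 1
(~(y -> z) -> ~y) <-> (y | (~x -> x)) = 1 <-> 1 = 1
z | z = 2/3 | 2/3 = 2/3
y | z = 1/3 | 2/3 = 2/3
y -> (y | z) = 1/3 -> 2/3 = 1
(z | z) <-> (y -> (y | z)) = 2/3 <-> 1 = 2/3
((~(y -> z) -> ~y) <-> (y | (~x -> x))) -> ((z | z) <-> (y -> (y | z))) = 1 -> 2/3 = 2/3
~(((~(y -> z) -> ~y) <-> (y | (~x -> x))) -> ((z | z) <-> (y -> (y | z)))) = ~2/3 = 1/3
y -> y = 1/3 -> 1/3 = 1
(y -> y) <-> z = 1 <-> 2/3 = 2/3
y | ((y -> y) <-> z) = 1/3 | 2/3 = 2/3
~(y | ((y -> y) <-> z)) = ~2/3 = 1/3
~~(y | ((y -> y) <-> z)) = ~1/3 = 2/3
~(((~(y -> z) -> ~y) <-> (y | (~x -> x))) -> ((z | z) <-> (y -> (y | z)))) | ~~(y | ((y -> y) <-> z)) = 1/3 | 2/3 = 2/3

2/3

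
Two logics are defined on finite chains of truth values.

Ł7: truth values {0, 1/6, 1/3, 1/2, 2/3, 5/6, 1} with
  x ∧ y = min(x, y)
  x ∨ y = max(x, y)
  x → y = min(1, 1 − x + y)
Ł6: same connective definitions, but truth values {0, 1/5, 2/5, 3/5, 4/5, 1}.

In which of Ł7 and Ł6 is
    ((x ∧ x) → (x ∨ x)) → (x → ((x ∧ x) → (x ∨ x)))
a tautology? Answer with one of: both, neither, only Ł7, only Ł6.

In Ł7: every assignment gives 1 — tautology.
In Ł6: every assignment gives 1 — tautology.

both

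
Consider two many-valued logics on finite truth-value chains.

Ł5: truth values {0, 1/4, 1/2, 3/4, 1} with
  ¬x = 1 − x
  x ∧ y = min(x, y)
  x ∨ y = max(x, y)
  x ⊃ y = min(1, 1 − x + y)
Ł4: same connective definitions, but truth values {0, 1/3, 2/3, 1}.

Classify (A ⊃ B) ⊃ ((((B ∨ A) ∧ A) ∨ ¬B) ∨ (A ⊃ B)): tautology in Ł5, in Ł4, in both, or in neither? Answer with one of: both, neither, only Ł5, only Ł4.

In Ł5: every assignment gives 1 — tautology.
In Ł4: every assignment gives 1 — tautology.

both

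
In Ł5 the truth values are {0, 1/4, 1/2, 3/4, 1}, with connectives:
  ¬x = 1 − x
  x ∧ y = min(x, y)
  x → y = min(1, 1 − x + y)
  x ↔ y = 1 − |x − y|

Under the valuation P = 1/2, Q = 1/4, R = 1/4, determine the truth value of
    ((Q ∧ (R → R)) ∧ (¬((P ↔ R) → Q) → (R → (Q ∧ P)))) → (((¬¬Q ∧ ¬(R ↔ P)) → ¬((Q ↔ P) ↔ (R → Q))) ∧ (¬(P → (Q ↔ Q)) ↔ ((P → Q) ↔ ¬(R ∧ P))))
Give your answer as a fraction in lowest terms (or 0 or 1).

3/4

R → R = 1/4 → 1/4 = 1
Q ∧ (R → R) = 1/4 ∧ 1 = 1/4
P ↔ R = 1/2 ↔ 1/4 = 3/4
(P ↔ R) → Q = 3/4 → 1/4 = 1/2
¬((P ↔ R) → Q) = ¬1/2 = 1/2
Q ∧ P = 1/4 ∧ 1/2 = 1/4
R → (Q ∧ P) = 1/4 → 1/4 = 1
¬((P ↔ R) → Q) → (R → (Q ∧ P)) = 1/2 → 1 = 1
(Q ∧ (R → R)) ∧ (¬((P ↔ R) → Q) → (R → (Q ∧ P))) = 1/4 ∧ 1 = 1/4
¬Q = ¬1/4 = 3/4
¬¬Q = ¬3/4 = 1/4
R ↔ P = 1/4 ↔ 1/2 = 3/4
¬(R ↔ P) = ¬3/4 = 1/4
¬¬Q ∧ ¬(R ↔ P) = 1/4 ∧ 1/4 = 1/4
Q ↔ P = 1/4 ↔ 1/2 = 3/4
R → Q = 1/4 → 1/4 = 1
(Q ↔ P) ↔ (R → Q) = 3/4 ↔ 1 = 3/4
¬((Q ↔ P) ↔ (R → Q)) = ¬3/4 = 1/4
(¬¬Q ∧ ¬(R ↔ P)) → ¬((Q ↔ P) ↔ (R → Q)) = 1/4 → 1/4 = 1
Q ↔ Q = 1/4 ↔ 1/4 = 1
P → (Q ↔ Q) = 1/2 → 1 = 1
¬(P → (Q ↔ Q)) = ¬1 = 0
P → Q = 1/2 → 1/4 = 3/4
R ∧ P = 1/4 ∧ 1/2 = 1/4
¬(R ∧ P) = ¬1/4 = 3/4
(P → Q) ↔ ¬(R ∧ P) = 3/4 ↔ 3/4 = 1
¬(P → (Q ↔ Q)) ↔ ((P → Q) ↔ ¬(R ∧ P)) = 0 ↔ 1 = 0
((¬¬Q ∧ ¬(R ↔ P)) → ¬((Q ↔ P) ↔ (R → Q))) ∧ (¬(P → (Q ↔ Q)) ↔ ((P → Q) ↔ ¬(R ∧ P))) = 1 ∧ 0 = 0
((Q ∧ (R → R)) ∧ (¬((P ↔ R) → Q) → (R → (Q ∧ P)))) → (((¬¬Q ∧ ¬(R ↔ P)) → ¬((Q ↔ P) ↔ (R → Q))) ∧ (¬(P → (Q ↔ Q)) ↔ ((P → Q) ↔ ¬(R ∧ P)))) = 1/4 → 0 = 3/4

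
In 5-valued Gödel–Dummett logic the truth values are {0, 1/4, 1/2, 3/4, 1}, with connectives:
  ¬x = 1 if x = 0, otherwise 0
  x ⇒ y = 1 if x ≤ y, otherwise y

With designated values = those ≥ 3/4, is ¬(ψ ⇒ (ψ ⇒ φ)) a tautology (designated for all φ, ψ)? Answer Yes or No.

Counterexample: take φ = 0, ψ = 0.
ψ ⇒ φ = 0 ⇒ 0 = 1
ψ ⇒ (ψ ⇒ φ) = 0 ⇒ 1 = 1
¬(ψ ⇒ (ψ ⇒ φ)) = ¬1 = 0
This gives 0, which is below 3/4.

No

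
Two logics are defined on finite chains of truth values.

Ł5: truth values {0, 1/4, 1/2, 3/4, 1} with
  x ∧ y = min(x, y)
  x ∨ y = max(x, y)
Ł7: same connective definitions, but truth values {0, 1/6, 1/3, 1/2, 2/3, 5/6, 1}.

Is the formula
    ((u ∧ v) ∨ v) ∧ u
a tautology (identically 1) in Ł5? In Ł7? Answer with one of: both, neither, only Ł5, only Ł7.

neither

In Ł5: at u = 0, v = 0 the value is 0 — not a tautology.
In Ł7: at u = 0, v = 0 the value is 0 — not a tautology.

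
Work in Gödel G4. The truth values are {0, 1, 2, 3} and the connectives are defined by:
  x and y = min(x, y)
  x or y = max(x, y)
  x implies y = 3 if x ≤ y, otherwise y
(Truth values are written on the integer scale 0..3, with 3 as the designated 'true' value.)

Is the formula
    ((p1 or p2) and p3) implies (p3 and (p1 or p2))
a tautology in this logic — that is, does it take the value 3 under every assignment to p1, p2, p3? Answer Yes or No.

At p1 = 1, p2 = 3, p3 = 3, for instance:
p1 or p2 = 1 or 3 = 3
(p1 or p2) and p3 = 3 and 3 = 3
p3 and (p1 or p2) = 3 and 3 = 3
((p1 or p2) and p3) implies (p3 and (p1 or p2)) = 3 implies 3 = 3
and checking the remaining 63 assignments likewise gives ≥ 3 in every case.

Yes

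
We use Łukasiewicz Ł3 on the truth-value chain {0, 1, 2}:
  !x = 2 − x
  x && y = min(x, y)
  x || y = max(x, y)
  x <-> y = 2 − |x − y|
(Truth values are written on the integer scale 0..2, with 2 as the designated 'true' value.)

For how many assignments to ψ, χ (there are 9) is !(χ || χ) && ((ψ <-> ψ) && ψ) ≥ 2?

ψ = 0, χ = 0 ↦ 0  <
ψ = 0, χ = 1 ↦ 0  <
ψ = 0, χ = 2 ↦ 0  <
ψ = 1, χ = 0 ↦ 1  <
ψ = 1, χ = 1 ↦ 1  <
ψ = 1, χ = 2 ↦ 0  <
ψ = 2, χ = 0 ↦ 2  ≥
ψ = 2, χ = 1 ↦ 1  <
ψ = 2, χ = 2 ↦ 0  <
So 1 of the 9 assignments meets the threshold.

1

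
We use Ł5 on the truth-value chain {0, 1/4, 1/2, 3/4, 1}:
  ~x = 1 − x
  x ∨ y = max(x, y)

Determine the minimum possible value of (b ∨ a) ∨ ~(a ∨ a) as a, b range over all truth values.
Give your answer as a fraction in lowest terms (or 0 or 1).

1/2

Take a = 1/2, b = 0:
b ∨ a = 0 ∨ 1/2 = 1/2
a ∨ a = 1/2 ∨ 1/2 = 1/2
~(a ∨ a) = ~1/2 = 1/2
(b ∨ a) ∨ ~(a ∨ a) = 1/2 ∨ 1/2 = 1/2
No assignment yields a value below 1/2, so this is the minimum.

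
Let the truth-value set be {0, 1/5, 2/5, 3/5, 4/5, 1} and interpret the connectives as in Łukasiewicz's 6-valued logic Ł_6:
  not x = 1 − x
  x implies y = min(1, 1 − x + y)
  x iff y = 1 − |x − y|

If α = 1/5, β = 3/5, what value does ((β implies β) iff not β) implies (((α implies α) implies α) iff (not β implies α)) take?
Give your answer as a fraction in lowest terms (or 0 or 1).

β implies β = 3/5 implies 3/5 = 1
not β = not 3/5 = 2/5
(β implies β) iff not β = 1 iff 2/5 = 2/5
α implies α = 1/5 implies 1/5 = 1
(α implies α) implies α = 1 implies 1/5 = 1/5
not β = not 3/5 = 2/5
not β implies α = 2/5 implies 1/5 = 4/5
((α implies α) implies α) iff (not β implies α) = 1/5 iff 4/5 = 2/5
((β implies β) iff not β) implies (((α implies α) implies α) iff (not β implies α)) = 2/5 implies 2/5 = 1

1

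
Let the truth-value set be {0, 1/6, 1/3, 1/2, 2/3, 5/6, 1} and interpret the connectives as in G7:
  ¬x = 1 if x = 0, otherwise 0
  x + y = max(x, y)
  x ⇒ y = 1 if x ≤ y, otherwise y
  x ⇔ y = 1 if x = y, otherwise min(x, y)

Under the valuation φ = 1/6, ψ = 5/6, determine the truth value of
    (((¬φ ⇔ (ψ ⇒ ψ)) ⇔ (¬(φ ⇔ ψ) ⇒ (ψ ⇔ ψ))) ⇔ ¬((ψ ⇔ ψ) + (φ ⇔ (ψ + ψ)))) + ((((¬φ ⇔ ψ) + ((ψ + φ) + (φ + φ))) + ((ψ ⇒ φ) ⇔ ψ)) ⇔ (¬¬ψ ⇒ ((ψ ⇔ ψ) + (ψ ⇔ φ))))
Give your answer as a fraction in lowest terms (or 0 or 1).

¬φ = ¬1/6 = 0
ψ ⇒ ψ = 5/6 ⇒ 5/6 = 1
¬φ ⇔ (ψ ⇒ ψ) = 0 ⇔ 1 = 0
φ ⇔ ψ = 1/6 ⇔ 5/6 = 1/6
¬(φ ⇔ ψ) = ¬1/6 = 0
ψ ⇔ ψ = 5/6 ⇔ 5/6 = 1
¬(φ ⇔ ψ) ⇒ (ψ ⇔ ψ) = 0 ⇒ 1 = 1
(¬φ ⇔ (ψ ⇒ ψ)) ⇔ (¬(φ ⇔ ψ) ⇒ (ψ ⇔ ψ)) = 0 ⇔ 1 = 0
ψ ⇔ ψ = 5/6 ⇔ 5/6 = 1
ψ + ψ = 5/6 + 5/6 = 5/6
φ ⇔ (ψ + ψ) = 1/6 ⇔ 5/6 = 1/6
(ψ ⇔ ψ) + (φ ⇔ (ψ + ψ)) = 1 + 1/6 = 1
¬((ψ ⇔ ψ) + (φ ⇔ (ψ + ψ))) = ¬1 = 0
((¬φ ⇔ (ψ ⇒ ψ)) ⇔ (¬(φ ⇔ ψ) ⇒ (ψ ⇔ ψ))) ⇔ ¬((ψ ⇔ ψ) + (φ ⇔ (ψ + ψ))) = 0 ⇔ 0 = 1
¬φ = ¬1/6 = 0
¬φ ⇔ ψ = 0 ⇔ 5/6 = 0
ψ + φ = 5/6 + 1/6 = 5/6
φ + φ = 1/6 + 1/6 = 1/6
(ψ + φ) + (φ + φ) = 5/6 + 1/6 = 5/6
(¬φ ⇔ ψ) + ((ψ + φ) + (φ + φ)) = 0 + 5/6 = 5/6
ψ ⇒ φ = 5/6 ⇒ 1/6 = 1/6
(ψ ⇒ φ) ⇔ ψ = 1/6 ⇔ 5/6 = 1/6
((¬φ ⇔ ψ) + ((ψ + φ) + (φ + φ))) + ((ψ ⇒ φ) ⇔ ψ) = 5/6 + 1/6 = 5/6
¬ψ = ¬5/6 = 0
¬¬ψ = ¬0 = 1
ψ ⇔ ψ = 5/6 ⇔ 5/6 = 1
ψ ⇔ φ = 5/6 ⇔ 1/6 = 1/6
(ψ ⇔ ψ) + (ψ ⇔ φ) = 1 + 1/6 = 1
¬¬ψ ⇒ ((ψ ⇔ ψ) + (ψ ⇔ φ)) = 1 ⇒ 1 = 1
(((¬φ ⇔ ψ) + ((ψ + φ) + (φ + φ))) + ((ψ ⇒ φ) ⇔ ψ)) ⇔ (¬¬ψ ⇒ ((ψ ⇔ ψ) + (ψ ⇔ φ))) = 5/6 ⇔ 1 = 5/6
(((¬φ ⇔ (ψ ⇒ ψ)) ⇔ (¬(φ ⇔ ψ) ⇒ (ψ ⇔ ψ))) ⇔ ¬((ψ ⇔ ψ) + (φ ⇔ (ψ + ψ)))) + ((((¬φ ⇔ ψ) + ((ψ + φ) + (φ + φ))) + ((ψ ⇒ φ) ⇔ ψ)) ⇔ (¬¬ψ ⇒ ((ψ ⇔ ψ) + (ψ ⇔ φ)))) = 1 + 5/6 = 1

1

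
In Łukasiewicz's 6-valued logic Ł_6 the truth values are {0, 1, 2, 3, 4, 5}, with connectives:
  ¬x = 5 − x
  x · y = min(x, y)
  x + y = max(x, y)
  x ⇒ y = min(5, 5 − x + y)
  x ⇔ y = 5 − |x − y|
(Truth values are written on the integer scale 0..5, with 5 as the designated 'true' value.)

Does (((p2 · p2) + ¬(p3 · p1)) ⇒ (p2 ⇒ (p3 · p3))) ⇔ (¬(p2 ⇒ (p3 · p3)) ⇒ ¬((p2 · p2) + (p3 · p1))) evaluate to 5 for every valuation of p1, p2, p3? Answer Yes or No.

Counterexample: take p1 = 0, p2 = 1, p3 = 0.
p2 · p2 = 1 · 1 = 1
p3 · p1 = 0 · 0 = 0
¬(p3 · p1) = ¬0 = 5
(p2 · p2) + ¬(p3 · p1) = 1 + 5 = 5
p3 · p3 = 0 · 0 = 0
p2 ⇒ (p3 · p3) = 1 ⇒ 0 = 4
((p2 · p2) + ¬(p3 · p1)) ⇒ (p2 ⇒ (p3 · p3)) = 5 ⇒ 4 = 4
p3 · p3 = 0 · 0 = 0
p2 ⇒ (p3 · p3) = 1 ⇒ 0 = 4
¬(p2 ⇒ (p3 · p3)) = ¬4 = 1
p2 · p2 = 1 · 1 = 1
p3 · p1 = 0 · 0 = 0
(p2 · p2) + (p3 · p1) = 1 + 0 = 1
¬((p2 · p2) + (p3 · p1)) = ¬1 = 4
¬(p2 ⇒ (p3 · p3)) ⇒ ¬((p2 · p2) + (p3 · p1)) = 1 ⇒ 4 = 5
(((p2 · p2) + ¬(p3 · p1)) ⇒ (p2 ⇒ (p3 · p3))) ⇔ (¬(p2 ⇒ (p3 · p3)) ⇒ ¬((p2 · p2) + (p3 · p1))) = 4 ⇔ 5 = 4
This gives 4 ≠ 5.

No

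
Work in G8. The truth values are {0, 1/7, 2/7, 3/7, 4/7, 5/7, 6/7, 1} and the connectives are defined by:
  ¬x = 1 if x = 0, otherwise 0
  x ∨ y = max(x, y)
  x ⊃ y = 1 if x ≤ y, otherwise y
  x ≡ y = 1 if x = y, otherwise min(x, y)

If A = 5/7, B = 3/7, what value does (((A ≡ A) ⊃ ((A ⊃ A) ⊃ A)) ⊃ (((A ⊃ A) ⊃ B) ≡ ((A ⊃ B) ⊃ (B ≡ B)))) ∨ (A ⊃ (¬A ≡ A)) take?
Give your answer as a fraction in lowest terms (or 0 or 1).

A ≡ A = 5/7 ≡ 5/7 = 1
A ⊃ A = 5/7 ⊃ 5/7 = 1
(A ⊃ A) ⊃ A = 1 ⊃ 5/7 = 5/7
(A ≡ A) ⊃ ((A ⊃ A) ⊃ A) = 1 ⊃ 5/7 = 5/7
A ⊃ A = 5/7 ⊃ 5/7 = 1
(A ⊃ A) ⊃ B = 1 ⊃ 3/7 = 3/7
A ⊃ B = 5/7 ⊃ 3/7 = 3/7
B ≡ B = 3/7 ≡ 3/7 = 1
(A ⊃ B) ⊃ (B ≡ B) = 3/7 ⊃ 1 = 1
((A ⊃ A) ⊃ B) ≡ ((A ⊃ B) ⊃ (B ≡ B)) = 3/7 ≡ 1 = 3/7
((A ≡ A) ⊃ ((A ⊃ A) ⊃ A)) ⊃ (((A ⊃ A) ⊃ B) ≡ ((A ⊃ B) ⊃ (B ≡ B))) = 5/7 ⊃ 3/7 = 3/7
¬A = ¬5/7 = 0
¬A ≡ A = 0 ≡ 5/7 = 0
A ⊃ (¬A ≡ A) = 5/7 ⊃ 0 = 0
(((A ≡ A) ⊃ ((A ⊃ A) ⊃ A)) ⊃ (((A ⊃ A) ⊃ B) ≡ ((A ⊃ B) ⊃ (B ≡ B)))) ∨ (A ⊃ (¬A ≡ A)) = 3/7 ∨ 0 = 3/7

3/7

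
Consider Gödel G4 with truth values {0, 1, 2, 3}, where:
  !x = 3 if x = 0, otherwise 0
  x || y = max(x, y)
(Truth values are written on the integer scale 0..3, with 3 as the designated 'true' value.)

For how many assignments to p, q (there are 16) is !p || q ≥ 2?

10

p = 0, q = 0 ↦ 3  ≥
p = 0, q = 1 ↦ 3  ≥
p = 0, q = 2 ↦ 3  ≥
p = 0, q = 3 ↦ 3  ≥
p = 1, q = 0 ↦ 0  <
p = 1, q = 1 ↦ 1  <
p = 1, q = 2 ↦ 2  ≥
p = 1, q = 3 ↦ 3  ≥
p = 2, q = 0 ↦ 0  <
p = 2, q = 1 ↦ 1  <
p = 2, q = 2 ↦ 2  ≥
p = 2, q = 3 ↦ 3  ≥
p = 3, q = 0 ↦ 0  <
p = 3, q = 1 ↦ 1  <
p = 3, q = 2 ↦ 2  ≥
p = 3, q = 3 ↦ 3  ≥
So 10 of the 16 assignments meet the threshold.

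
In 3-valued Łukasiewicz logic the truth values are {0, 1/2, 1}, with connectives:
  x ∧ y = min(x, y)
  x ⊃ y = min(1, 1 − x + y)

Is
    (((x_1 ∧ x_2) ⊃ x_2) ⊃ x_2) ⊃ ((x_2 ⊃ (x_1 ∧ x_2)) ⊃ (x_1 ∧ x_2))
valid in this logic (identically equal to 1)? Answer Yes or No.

Yes

x_1 = 0, x_2 = 0 ↦ 1
x_1 = 0, x_2 = 1/2 ↦ 1
x_1 = 0, x_2 = 1 ↦ 1
x_1 = 1/2, x_2 = 0 ↦ 1
x_1 = 1/2, x_2 = 1/2 ↦ 1
x_1 = 1/2, x_2 = 1 ↦ 1
x_1 = 1, x_2 = 0 ↦ 1
x_1 = 1, x_2 = 1/2 ↦ 1
x_1 = 1, x_2 = 1 ↦ 1
Every assignment gives a value ≥ 1.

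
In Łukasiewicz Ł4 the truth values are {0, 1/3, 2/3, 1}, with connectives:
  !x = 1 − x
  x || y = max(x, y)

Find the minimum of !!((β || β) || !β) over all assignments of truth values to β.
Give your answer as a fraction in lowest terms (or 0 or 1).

Take β = 1/3:
β || β = 1/3 || 1/3 = 1/3
!β = !1/3 = 2/3
(β || β) || !β = 1/3 || 2/3 = 2/3
!((β || β) || !β) = !2/3 = 1/3
!!((β || β) || !β) = !1/3 = 2/3
No assignment yields a value below 2/3, so this is the minimum.

2/3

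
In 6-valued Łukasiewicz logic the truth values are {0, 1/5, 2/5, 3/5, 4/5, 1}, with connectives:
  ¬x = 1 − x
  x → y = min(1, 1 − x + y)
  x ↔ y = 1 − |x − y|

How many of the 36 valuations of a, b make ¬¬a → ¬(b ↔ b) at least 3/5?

18

value 1: 6 assignments (counts)
value 4/5: 6 assignments (counts)
value 3/5: 6 assignments (counts)
value 2/5: 6 assignments
value 1/5: 6 assignments
value 0: 6 assignments
So 18 of the 36 assignments meet the threshold.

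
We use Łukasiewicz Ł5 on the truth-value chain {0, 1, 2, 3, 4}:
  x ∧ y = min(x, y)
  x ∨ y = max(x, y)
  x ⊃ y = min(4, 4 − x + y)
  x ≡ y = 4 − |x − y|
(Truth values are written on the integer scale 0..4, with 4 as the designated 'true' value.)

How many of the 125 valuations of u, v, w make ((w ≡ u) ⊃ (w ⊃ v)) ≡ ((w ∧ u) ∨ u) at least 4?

value 4: 25 assignments (counts)
value 3: 25 assignments
value 2: 27 assignments
value 1: 22 assignments
value 0: 26 assignments
So 25 of the 125 assignments meet the threshold.

25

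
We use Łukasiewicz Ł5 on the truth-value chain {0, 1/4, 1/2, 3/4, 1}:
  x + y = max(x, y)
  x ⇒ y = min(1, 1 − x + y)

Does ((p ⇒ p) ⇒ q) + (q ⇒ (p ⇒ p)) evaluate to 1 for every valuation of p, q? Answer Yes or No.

At p = 3/4, q = 1/2, for instance:
p ⇒ p = 3/4 ⇒ 3/4 = 1
(p ⇒ p) ⇒ q = 1 ⇒ 1/2 = 1/2
q ⇒ (p ⇒ p) = 1/2 ⇒ 1 = 1
((p ⇒ p) ⇒ q) + (q ⇒ (p ⇒ p)) = 1/2 + 1 = 1
and checking the remaining 24 assignments likewise gives ≥ 1 in every case.

Yes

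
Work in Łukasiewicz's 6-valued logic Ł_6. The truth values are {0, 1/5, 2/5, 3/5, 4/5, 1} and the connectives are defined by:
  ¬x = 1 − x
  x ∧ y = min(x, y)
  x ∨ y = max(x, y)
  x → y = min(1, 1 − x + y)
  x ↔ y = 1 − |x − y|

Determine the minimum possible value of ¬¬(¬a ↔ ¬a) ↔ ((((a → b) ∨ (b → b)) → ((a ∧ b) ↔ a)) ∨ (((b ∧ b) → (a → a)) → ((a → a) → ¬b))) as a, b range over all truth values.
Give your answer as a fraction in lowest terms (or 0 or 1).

3/5

Take a = 4/5, b = 2/5:
¬a = ¬4/5 = 1/5
¬a = ¬4/5 = 1/5
¬a ↔ ¬a = 1/5 ↔ 1/5 = 1
¬(¬a ↔ ¬a) = ¬1 = 0
¬¬(¬a ↔ ¬a) = ¬0 = 1
a → b = 4/5 → 2/5 = 3/5
b → b = 2/5 → 2/5 = 1
(a → b) ∨ (b → b) = 3/5 ∨ 1 = 1
a ∧ b = 4/5 ∧ 2/5 = 2/5
(a ∧ b) ↔ a = 2/5 ↔ 4/5 = 3/5
((a → b) ∨ (b → b)) → ((a ∧ b) ↔ a) = 1 → 3/5 = 3/5
b ∧ b = 2/5 ∧ 2/5 = 2/5
a → a = 4/5 → 4/5 = 1
(b ∧ b) → (a → a) = 2/5 → 1 = 1
a → a = 4/5 → 4/5 = 1
¬b = ¬2/5 = 3/5
(a → a) → ¬b = 1 → 3/5 = 3/5
((b ∧ b) → (a → a)) → ((a → a) → ¬b) = 1 → 3/5 = 3/5
(((a → b) ∨ (b → b)) → ((a ∧ b) ↔ a)) ∨ (((b ∧ b) → (a → a)) → ((a → a) → ¬b)) = 3/5 ∨ 3/5 = 3/5
¬¬(¬a ↔ ¬a) ↔ ((((a → b) ∨ (b → b)) → ((a ∧ b) ↔ a)) ∨ (((b ∧ b) → (a → a)) → ((a → a) → ¬b))) = 1 ↔ 3/5 = 3/5
No assignment yields a value below 3/5, so this is the minimum.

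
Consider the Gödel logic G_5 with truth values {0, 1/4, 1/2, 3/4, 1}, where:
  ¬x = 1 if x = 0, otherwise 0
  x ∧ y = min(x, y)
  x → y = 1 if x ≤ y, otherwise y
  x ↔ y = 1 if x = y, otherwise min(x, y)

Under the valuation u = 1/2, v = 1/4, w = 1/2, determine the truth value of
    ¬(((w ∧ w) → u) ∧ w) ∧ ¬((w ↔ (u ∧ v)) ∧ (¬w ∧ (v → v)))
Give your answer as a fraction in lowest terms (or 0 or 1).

0

w ∧ w = 1/2 ∧ 1/2 = 1/2
(w ∧ w) → u = 1/2 → 1/2 = 1
((w ∧ w) → u) ∧ w = 1 ∧ 1/2 = 1/2
¬(((w ∧ w) → u) ∧ w) = ¬1/2 = 0
u ∧ v = 1/2 ∧ 1/4 = 1/4
w ↔ (u ∧ v) = 1/2 ↔ 1/4 = 1/4
¬w = ¬1/2 = 0
v → v = 1/4 → 1/4 = 1
¬w ∧ (v → v) = 0 ∧ 1 = 0
(w ↔ (u ∧ v)) ∧ (¬w ∧ (v → v)) = 1/4 ∧ 0 = 0
¬((w ↔ (u ∧ v)) ∧ (¬w ∧ (v → v))) = ¬0 = 1
¬(((w ∧ w) → u) ∧ w) ∧ ¬((w ↔ (u ∧ v)) ∧ (¬w ∧ (v → v))) = 0 ∧ 1 = 0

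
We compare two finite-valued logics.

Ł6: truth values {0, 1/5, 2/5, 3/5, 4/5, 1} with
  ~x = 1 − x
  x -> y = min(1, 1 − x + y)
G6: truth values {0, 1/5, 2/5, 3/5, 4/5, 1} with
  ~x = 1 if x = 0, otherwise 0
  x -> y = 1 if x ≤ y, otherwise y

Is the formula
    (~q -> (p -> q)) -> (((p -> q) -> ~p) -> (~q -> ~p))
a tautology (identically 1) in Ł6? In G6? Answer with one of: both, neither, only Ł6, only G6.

both

In Ł6: every assignment gives 1 — tautology.
In G6: every assignment gives 1 — tautology.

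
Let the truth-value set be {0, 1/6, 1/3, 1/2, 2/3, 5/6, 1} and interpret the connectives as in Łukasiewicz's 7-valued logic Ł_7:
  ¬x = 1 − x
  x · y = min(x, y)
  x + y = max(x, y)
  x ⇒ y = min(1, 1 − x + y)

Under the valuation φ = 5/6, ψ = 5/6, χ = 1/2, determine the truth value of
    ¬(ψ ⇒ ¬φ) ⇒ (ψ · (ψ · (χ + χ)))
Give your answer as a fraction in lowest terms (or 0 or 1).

5/6

¬φ = ¬5/6 = 1/6
ψ ⇒ ¬φ = 5/6 ⇒ 1/6 = 1/3
¬(ψ ⇒ ¬φ) = ¬1/3 = 2/3
χ + χ = 1/2 + 1/2 = 1/2
ψ · (χ + χ) = 5/6 · 1/2 = 1/2
ψ · (ψ · (χ + χ)) = 5/6 · 1/2 = 1/2
¬(ψ ⇒ ¬φ) ⇒ (ψ · (ψ · (χ + χ))) = 2/3 ⇒ 1/2 = 5/6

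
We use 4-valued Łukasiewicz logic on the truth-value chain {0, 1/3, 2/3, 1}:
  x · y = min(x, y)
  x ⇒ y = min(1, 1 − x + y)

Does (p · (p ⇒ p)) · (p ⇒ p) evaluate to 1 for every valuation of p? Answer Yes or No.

Counterexample: take p = 0.
p ⇒ p = 0 ⇒ 0 = 1
p · (p ⇒ p) = 0 · 1 = 0
(p · (p ⇒ p)) · (p ⇒ p) = 0 · 1 = 0
This gives 0 ≠ 1.

No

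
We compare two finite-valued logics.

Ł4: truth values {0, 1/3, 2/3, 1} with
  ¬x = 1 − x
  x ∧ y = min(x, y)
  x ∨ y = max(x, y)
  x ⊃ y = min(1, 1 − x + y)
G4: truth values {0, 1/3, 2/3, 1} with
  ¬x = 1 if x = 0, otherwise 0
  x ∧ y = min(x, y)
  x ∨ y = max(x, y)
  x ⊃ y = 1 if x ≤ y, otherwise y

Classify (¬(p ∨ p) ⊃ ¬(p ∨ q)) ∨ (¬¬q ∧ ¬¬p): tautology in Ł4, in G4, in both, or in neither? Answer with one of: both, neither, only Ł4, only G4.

In Ł4: at p = 0, q = 1/3 the value is 2/3 — not a tautology.
In G4: at p = 0, q = 1/3 the value is 0 — not a tautology.

neither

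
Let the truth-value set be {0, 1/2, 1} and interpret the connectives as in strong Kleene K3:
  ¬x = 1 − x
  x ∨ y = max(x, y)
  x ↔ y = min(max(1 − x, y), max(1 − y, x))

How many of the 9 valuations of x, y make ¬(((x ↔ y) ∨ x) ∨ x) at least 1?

1

x = 0, y = 0 ↦ 0  <
x = 0, y = 1/2 ↦ 1/2  <
x = 0, y = 1 ↦ 1  ≥
x = 1/2, y = 0 ↦ 1/2  <
x = 1/2, y = 1/2 ↦ 1/2  <
x = 1/2, y = 1 ↦ 1/2  <
x = 1, y = 0 ↦ 0  <
x = 1, y = 1/2 ↦ 0  <
x = 1, y = 1 ↦ 0  <
So 1 of the 9 assignments meets the threshold.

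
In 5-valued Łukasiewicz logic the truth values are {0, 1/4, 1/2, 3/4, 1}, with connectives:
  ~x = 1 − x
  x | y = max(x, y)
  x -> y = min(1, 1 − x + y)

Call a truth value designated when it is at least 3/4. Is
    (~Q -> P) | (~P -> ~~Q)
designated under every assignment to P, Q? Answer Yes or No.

No

Counterexample: take P = 0, Q = 0.
~Q = ~0 = 1
~Q -> P = 1 -> 0 = 0
~P = ~0 = 1
~~Q = ~1 = 0
~P -> ~~Q = 1 -> 0 = 0
(~Q -> P) | (~P -> ~~Q) = 0 | 0 = 0
This gives 0, which is below 3/4.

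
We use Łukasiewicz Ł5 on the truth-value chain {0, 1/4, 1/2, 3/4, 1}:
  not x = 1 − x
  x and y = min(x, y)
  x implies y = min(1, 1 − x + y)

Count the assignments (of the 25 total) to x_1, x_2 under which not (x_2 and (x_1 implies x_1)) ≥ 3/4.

value 1: 5 assignments (counts)
value 3/4: 5 assignments (counts)
value 1/2: 5 assignments
value 1/4: 5 assignments
value 0: 5 assignments
So 10 of the 25 assignments meet the threshold.

10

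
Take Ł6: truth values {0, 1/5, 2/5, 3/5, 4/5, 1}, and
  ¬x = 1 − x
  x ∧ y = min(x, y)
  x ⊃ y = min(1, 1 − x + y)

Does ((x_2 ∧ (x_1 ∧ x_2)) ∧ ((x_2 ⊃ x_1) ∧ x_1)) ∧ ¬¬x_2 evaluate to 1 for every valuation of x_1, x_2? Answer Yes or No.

No

Counterexample: take x_1 = 0, x_2 = 0.
x_1 ∧ x_2 = 0 ∧ 0 = 0
x_2 ∧ (x_1 ∧ x_2) = 0 ∧ 0 = 0
x_2 ⊃ x_1 = 0 ⊃ 0 = 1
(x_2 ⊃ x_1) ∧ x_1 = 1 ∧ 0 = 0
(x_2 ∧ (x_1 ∧ x_2)) ∧ ((x_2 ⊃ x_1) ∧ x_1) = 0 ∧ 0 = 0
¬x_2 = ¬0 = 1
¬¬x_2 = ¬1 = 0
((x_2 ∧ (x_1 ∧ x_2)) ∧ ((x_2 ⊃ x_1) ∧ x_1)) ∧ ¬¬x_2 = 0 ∧ 0 = 0
This gives 0 ≠ 1.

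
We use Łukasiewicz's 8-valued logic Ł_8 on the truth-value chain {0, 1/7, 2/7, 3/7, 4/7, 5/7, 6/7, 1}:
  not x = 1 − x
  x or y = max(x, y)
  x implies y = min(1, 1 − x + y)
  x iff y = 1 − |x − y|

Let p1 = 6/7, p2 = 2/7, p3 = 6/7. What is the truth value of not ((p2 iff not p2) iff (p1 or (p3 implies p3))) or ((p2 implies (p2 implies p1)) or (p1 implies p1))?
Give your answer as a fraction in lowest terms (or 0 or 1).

1

not p2 = not 2/7 = 5/7
p2 iff not p2 = 2/7 iff 5/7 = 4/7
p3 implies p3 = 6/7 implies 6/7 = 1
p1 or (p3 implies p3) = 6/7 or 1 = 1
(p2 iff not p2) iff (p1 or (p3 implies p3)) = 4/7 iff 1 = 4/7
not ((p2 iff not p2) iff (p1 or (p3 implies p3))) = not 4/7 = 3/7
p2 implies p1 = 2/7 implies 6/7 = 1
p2 implies (p2 implies p1) = 2/7 implies 1 = 1
p1 implies p1 = 6/7 implies 6/7 = 1
(p2 implies (p2 implies p1)) or (p1 implies p1) = 1 or 1 = 1
not ((p2 iff not p2) iff (p1 or (p3 implies p3))) or ((p2 implies (p2 implies p1)) or (p1 implies p1)) = 3/7 or 1 = 1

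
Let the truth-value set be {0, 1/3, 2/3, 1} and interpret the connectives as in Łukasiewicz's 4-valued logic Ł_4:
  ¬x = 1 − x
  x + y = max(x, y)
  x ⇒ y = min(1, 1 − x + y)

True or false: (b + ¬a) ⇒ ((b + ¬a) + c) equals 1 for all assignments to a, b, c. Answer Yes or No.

Yes

At a = 2/3, b = 1, c = 1/3, for instance:
¬a = ¬2/3 = 1/3
b + ¬a = 1 + 1/3 = 1
(b + ¬a) + c = 1 + 1/3 = 1
(b + ¬a) ⇒ ((b + ¬a) + c) = 1 ⇒ 1 = 1
and checking the remaining 63 assignments likewise gives ≥ 1 in every case.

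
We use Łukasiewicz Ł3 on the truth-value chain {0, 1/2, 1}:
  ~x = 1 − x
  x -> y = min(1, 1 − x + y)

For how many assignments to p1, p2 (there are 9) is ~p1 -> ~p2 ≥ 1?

6

p1 = 0, p2 = 0 ↦ 1  ≥
p1 = 0, p2 = 1/2 ↦ 1/2  <
p1 = 0, p2 = 1 ↦ 0  <
p1 = 1/2, p2 = 0 ↦ 1  ≥
p1 = 1/2, p2 = 1/2 ↦ 1  ≥
p1 = 1/2, p2 = 1 ↦ 1/2  <
p1 = 1, p2 = 0 ↦ 1  ≥
p1 = 1, p2 = 1/2 ↦ 1  ≥
p1 = 1, p2 = 1 ↦ 1  ≥
So 6 of the 9 assignments meet the threshold.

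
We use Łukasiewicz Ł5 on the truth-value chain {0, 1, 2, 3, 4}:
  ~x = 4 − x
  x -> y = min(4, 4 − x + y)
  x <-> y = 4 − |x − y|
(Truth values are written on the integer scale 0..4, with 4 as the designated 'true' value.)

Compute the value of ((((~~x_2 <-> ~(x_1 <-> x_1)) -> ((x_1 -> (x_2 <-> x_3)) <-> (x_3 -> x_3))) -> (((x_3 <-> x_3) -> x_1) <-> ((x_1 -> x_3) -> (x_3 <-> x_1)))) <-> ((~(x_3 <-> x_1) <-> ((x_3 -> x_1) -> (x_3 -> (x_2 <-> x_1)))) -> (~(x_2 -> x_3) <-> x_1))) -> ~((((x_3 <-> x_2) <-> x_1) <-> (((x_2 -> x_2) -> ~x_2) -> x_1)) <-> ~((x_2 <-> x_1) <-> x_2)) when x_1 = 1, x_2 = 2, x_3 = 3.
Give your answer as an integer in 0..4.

3

~x_2 = ~2 = 2
~~x_2 = ~2 = 2
x_1 <-> x_1 = 1 <-> 1 = 4
~(x_1 <-> x_1) = ~4 = 0
~~x_2 <-> ~(x_1 <-> x_1) = 2 <-> 0 = 2
x_2 <-> x_3 = 2 <-> 3 = 3
x_1 -> (x_2 <-> x_3) = 1 -> 3 = 4
x_3 -> x_3 = 3 -> 3 = 4
(x_1 -> (x_2 <-> x_3)) <-> (x_3 -> x_3) = 4 <-> 4 = 4
(~~x_2 <-> ~(x_1 <-> x_1)) -> ((x_1 -> (x_2 <-> x_3)) <-> (x_3 -> x_3)) = 2 -> 4 = 4
x_3 <-> x_3 = 3 <-> 3 = 4
(x_3 <-> x_3) -> x_1 = 4 -> 1 = 1
x_1 -> x_3 = 1 -> 3 = 4
x_3 <-> x_1 = 3 <-> 1 = 2
(x_1 -> x_3) -> (x_3 <-> x_1) = 4 -> 2 = 2
((x_3 <-> x_3) -> x_1) <-> ((x_1 -> x_3) -> (x_3 <-> x_1)) = 1 <-> 2 = 3
((~~x_2 <-> ~(x_1 <-> x_1)) -> ((x_1 -> (x_2 <-> x_3)) <-> (x_3 -> x_3))) -> (((x_3 <-> x_3) -> x_1) <-> ((x_1 -> x_3) -> (x_3 <-> x_1))) = 4 -> 3 = 3
x_3 <-> x_1 = 3 <-> 1 = 2
~(x_3 <-> x_1) = ~2 = 2
x_3 -> x_1 = 3 -> 1 = 2
x_2 <-> x_1 = 2 <-> 1 = 3
x_3 -> (x_2 <-> x_1) = 3 -> 3 = 4
(x_3 -> x_1) -> (x_3 -> (x_2 <-> x_1)) = 2 -> 4 = 4
~(x_3 <-> x_1) <-> ((x_3 -> x_1) -> (x_3 -> (x_2 <-> x_1))) = 2 <-> 4 = 2
x_2 -> x_3 = 2 -> 3 = 4
~(x_2 -> x_3) = ~4 = 0
~(x_2 -> x_3) <-> x_1 = 0 <-> 1 = 3
(~(x_3 <-> x_1) <-> ((x_3 -> x_1) -> (x_3 -> (x_2 <-> x_1)))) -> (~(x_2 -> x_3) <-> x_1) = 2 -> 3 = 4
(((~~x_2 <-> ~(x_1 <-> x_1)) -> ((x_1 -> (x_2 <-> x_3)) <-> (x_3 -> x_3))) -> (((x_3 <-> x_3) -> x_1) <-> ((x_1 -> x_3) -> (x_3 <-> x_1)))) <-> ((~(x_3 <-> x_1) <-> ((x_3 -> x_1) -> (x_3 -> (x_2 <-> x_1)))) -> (~(x_2 -> x_3) <-> x_1)) = 3 <-> 4 = 3
x_3 <-> x_2 = 3 <-> 2 = 3
(x_3 <-> x_2) <-> x_1 = 3 <-> 1 = 2
x_2 -> x_2 = 2 -> 2 = 4
~x_2 = ~2 = 2
(x_2 -> x_2) -> ~x_2 = 4 -> 2 = 2
((x_2 -> x_2) -> ~x_2) -> x_1 = 2 -> 1 = 3
((x_3 <-> x_2) <-> x_1) <-> (((x_2 -> x_2) -> ~x_2) -> x_1) = 2 <-> 3 = 3
x_2 <-> x_1 = 2 <-> 1 = 3
(x_2 <-> x_1) <-> x_2 = 3 <-> 2 = 3
~((x_2 <-> x_1) <-> x_2) = ~3 = 1
(((x_3 <-> x_2) <-> x_1) <-> (((x_2 -> x_2) -> ~x_2) -> x_1)) <-> ~((x_2 <-> x_1) <-> x_2) = 3 <-> 1 = 2
~((((x_3 <-> x_2) <-> x_1) <-> (((x_2 -> x_2) -> ~x_2) -> x_1)) <-> ~((x_2 <-> x_1) <-> x_2)) = ~2 = 2
((((~~x_2 <-> ~(x_1 <-> x_1)) -> ((x_1 -> (x_2 <-> x_3)) <-> (x_3 -> x_3))) -> (((x_3 <-> x_3) -> x_1) <-> ((x_1 -> x_3) -> (x_3 <-> x_1)))) <-> ((~(x_3 <-> x_1) <-> ((x_3 -> x_1) -> (x_3 -> (x_2 <-> x_1)))) -> (~(x_2 -> x_3) <-> x_1))) -> ~((((x_3 <-> x_2) <-> x_1) <-> (((x_2 -> x_2) -> ~x_2) -> x_1)) <-> ~((x_2 <-> x_1) <-> x_2)) = 3 -> 2 = 3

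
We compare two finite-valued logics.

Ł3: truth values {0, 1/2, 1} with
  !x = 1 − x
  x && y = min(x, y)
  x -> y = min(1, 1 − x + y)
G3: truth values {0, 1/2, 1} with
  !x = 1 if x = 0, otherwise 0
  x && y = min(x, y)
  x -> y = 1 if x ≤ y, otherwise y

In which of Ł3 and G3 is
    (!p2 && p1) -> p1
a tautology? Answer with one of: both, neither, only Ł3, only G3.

In Ł3: every assignment gives 1 — tautology.
In G3: every assignment gives 1 — tautology.

both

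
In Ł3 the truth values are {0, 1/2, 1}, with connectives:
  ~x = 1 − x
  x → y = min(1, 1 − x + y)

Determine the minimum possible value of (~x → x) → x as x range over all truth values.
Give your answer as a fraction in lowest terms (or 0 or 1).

1/2

Take x = 1/2:
~x = ~1/2 = 1/2
~x → x = 1/2 → 1/2 = 1
(~x → x) → x = 1 → 1/2 = 1/2
No assignment yields a value below 1/2, so this is the minimum.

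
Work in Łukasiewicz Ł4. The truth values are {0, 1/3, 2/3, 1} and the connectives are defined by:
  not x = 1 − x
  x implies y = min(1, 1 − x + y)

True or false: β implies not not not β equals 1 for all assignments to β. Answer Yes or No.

Counterexample: take β = 2/3.
not β = not 2/3 = 1/3
not not β = not 1/3 = 2/3
not not not β = not 2/3 = 1/3
β implies not not not β = 2/3 implies 1/3 = 2/3
This gives 2/3 ≠ 1.

No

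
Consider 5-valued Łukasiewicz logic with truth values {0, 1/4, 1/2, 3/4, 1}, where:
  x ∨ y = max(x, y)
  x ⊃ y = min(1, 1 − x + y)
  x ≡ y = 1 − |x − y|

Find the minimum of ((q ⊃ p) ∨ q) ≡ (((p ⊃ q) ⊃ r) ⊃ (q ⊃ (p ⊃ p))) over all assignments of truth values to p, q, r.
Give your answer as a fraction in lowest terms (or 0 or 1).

Take p = 0, q = 1/2, r = 0:
q ⊃ p = 1/2 ⊃ 0 = 1/2
(q ⊃ p) ∨ q = 1/2 ∨ 1/2 = 1/2
p ⊃ q = 0 ⊃ 1/2 = 1
(p ⊃ q) ⊃ r = 1 ⊃ 0 = 0
p ⊃ p = 0 ⊃ 0 = 1
q ⊃ (p ⊃ p) = 1/2 ⊃ 1 = 1
((p ⊃ q) ⊃ r) ⊃ (q ⊃ (p ⊃ p)) = 0 ⊃ 1 = 1
((q ⊃ p) ∨ q) ≡ (((p ⊃ q) ⊃ r) ⊃ (q ⊃ (p ⊃ p))) = 1/2 ≡ 1 = 1/2
No assignment yields a value below 1/2, so this is the minimum.

1/2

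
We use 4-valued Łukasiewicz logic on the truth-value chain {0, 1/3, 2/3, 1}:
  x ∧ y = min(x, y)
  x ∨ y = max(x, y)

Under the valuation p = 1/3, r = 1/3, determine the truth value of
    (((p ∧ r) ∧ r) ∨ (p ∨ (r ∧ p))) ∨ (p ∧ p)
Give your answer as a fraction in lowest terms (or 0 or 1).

p ∧ r = 1/3 ∧ 1/3 = 1/3
(p ∧ r) ∧ r = 1/3 ∧ 1/3 = 1/3
r ∧ p = 1/3 ∧ 1/3 = 1/3
p ∨ (r ∧ p) = 1/3 ∨ 1/3 = 1/3
((p ∧ r) ∧ r) ∨ (p ∨ (r ∧ p)) = 1/3 ∨ 1/3 = 1/3
p ∧ p = 1/3 ∧ 1/3 = 1/3
(((p ∧ r) ∧ r) ∨ (p ∨ (r ∧ p))) ∨ (p ∧ p) = 1/3 ∨ 1/3 = 1/3

1/3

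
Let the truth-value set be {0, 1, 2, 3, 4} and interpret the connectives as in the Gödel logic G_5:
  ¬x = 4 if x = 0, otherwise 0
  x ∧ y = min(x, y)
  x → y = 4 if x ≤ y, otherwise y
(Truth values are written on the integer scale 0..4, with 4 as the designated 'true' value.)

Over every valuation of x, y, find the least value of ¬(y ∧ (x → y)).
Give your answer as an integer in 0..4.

Take x = 0, y = 1:
x → y = 0 → 1 = 4
y ∧ (x → y) = 1 ∧ 4 = 1
¬(y ∧ (x → y)) = ¬1 = 0
No assignment yields a value below 0, so this is the minimum.

0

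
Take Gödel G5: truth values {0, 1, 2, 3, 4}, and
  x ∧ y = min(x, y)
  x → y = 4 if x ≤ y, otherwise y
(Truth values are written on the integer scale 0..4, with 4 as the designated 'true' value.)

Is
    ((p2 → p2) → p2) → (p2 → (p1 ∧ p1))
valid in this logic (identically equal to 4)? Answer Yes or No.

Counterexample: take p1 = 0, p2 = 1.
p2 → p2 = 1 → 1 = 4
(p2 → p2) → p2 = 4 → 1 = 1
p1 ∧ p1 = 0 ∧ 0 = 0
p2 → (p1 ∧ p1) = 1 → 0 = 0
((p2 → p2) → p2) → (p2 → (p1 ∧ p1)) = 1 → 0 = 0
This gives 0 ≠ 4.

No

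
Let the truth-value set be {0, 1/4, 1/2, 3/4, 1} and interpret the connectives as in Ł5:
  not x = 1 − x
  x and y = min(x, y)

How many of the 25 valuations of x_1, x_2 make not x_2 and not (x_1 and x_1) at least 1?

1

value 1: 1 assignment (counts)
value 3/4: 3 assignments
value 1/2: 5 assignments
value 1/4: 7 assignments
value 0: 9 assignments
So 1 of the 25 assignments meets the threshold.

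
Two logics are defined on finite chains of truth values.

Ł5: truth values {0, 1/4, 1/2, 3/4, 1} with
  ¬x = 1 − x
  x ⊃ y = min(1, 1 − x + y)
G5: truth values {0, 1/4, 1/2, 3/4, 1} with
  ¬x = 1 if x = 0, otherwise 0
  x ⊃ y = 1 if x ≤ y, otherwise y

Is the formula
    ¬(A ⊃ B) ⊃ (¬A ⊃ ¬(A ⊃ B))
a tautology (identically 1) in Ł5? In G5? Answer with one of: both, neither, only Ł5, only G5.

In Ł5: every assignment gives 1 — tautology.
In G5: every assignment gives 1 — tautology.

both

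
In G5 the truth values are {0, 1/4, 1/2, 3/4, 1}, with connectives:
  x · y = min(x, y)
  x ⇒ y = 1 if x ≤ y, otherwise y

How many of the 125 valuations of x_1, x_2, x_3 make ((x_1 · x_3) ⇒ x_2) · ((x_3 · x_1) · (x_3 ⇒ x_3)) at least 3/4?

value 1: 1 assignment (counts)
value 3/4: 7 assignments (counts)
value 1/2: 19 assignments
value 1/4: 37 assignments
value 0: 61 assignments
So 8 of the 125 assignments meet the threshold.

8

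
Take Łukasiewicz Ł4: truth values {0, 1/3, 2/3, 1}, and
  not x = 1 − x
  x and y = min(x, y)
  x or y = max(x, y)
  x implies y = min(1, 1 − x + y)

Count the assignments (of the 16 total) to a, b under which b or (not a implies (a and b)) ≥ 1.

a = 0, b = 0 ↦ 0  <
a = 0, b = 1/3 ↦ 1/3  <
a = 0, b = 2/3 ↦ 2/3  <
a = 0, b = 1 ↦ 1  ≥
a = 1/3, b = 0 ↦ 1/3  <
a = 1/3, b = 1/3 ↦ 2/3  <
a = 1/3, b = 2/3 ↦ 2/3  <
a = 1/3, b = 1 ↦ 1  ≥
a = 2/3, b = 0 ↦ 2/3  <
a = 2/3, b = 1/3 ↦ 1  ≥
a = 2/3, b = 2/3 ↦ 1  ≥
a = 2/3, b = 1 ↦ 1  ≥
a = 1, b = 0 ↦ 1  ≥
a = 1, b = 1/3 ↦ 1  ≥
a = 1, b = 2/3 ↦ 1  ≥
a = 1, b = 1 ↦ 1  ≥
So 9 of the 16 assignments meet the threshold.

9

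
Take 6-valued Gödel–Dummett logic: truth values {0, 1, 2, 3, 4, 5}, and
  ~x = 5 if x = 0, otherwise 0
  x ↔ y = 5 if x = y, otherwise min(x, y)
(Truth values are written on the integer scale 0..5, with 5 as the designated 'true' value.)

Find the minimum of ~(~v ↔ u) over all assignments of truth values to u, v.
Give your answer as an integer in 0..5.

Take u = 0, v = 1:
~v = ~1 = 0
~v ↔ u = 0 ↔ 0 = 5
~(~v ↔ u) = ~5 = 0
No assignment yields a value below 0, so this is the minimum.

0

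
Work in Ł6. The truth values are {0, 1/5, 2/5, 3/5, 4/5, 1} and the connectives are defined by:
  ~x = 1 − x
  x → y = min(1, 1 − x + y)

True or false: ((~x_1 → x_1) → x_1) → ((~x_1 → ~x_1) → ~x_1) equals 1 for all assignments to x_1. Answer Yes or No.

No

Counterexample: take x_1 = 3/5.
~x_1 = ~3/5 = 2/5
~x_1 → x_1 = 2/5 → 3/5 = 1
(~x_1 → x_1) → x_1 = 1 → 3/5 = 3/5
~x_1 = ~3/5 = 2/5
~x_1 = ~3/5 = 2/5
~x_1 → ~x_1 = 2/5 → 2/5 = 1
~x_1 = ~3/5 = 2/5
(~x_1 → ~x_1) → ~x_1 = 1 → 2/5 = 2/5
((~x_1 → x_1) → x_1) → ((~x_1 → ~x_1) → ~x_1) = 3/5 → 2/5 = 4/5
This gives 4/5 ≠ 1.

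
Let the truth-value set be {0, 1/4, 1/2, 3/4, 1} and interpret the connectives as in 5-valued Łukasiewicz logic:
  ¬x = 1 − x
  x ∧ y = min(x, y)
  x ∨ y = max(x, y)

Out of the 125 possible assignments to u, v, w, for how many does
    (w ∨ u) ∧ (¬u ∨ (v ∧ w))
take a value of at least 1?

value 1: 9 assignments (counts)
value 3/4: 23 assignments
value 1/2: 41 assignments
value 1/4: 38 assignments
value 0: 14 assignments
So 9 of the 125 assignments meet the threshold.

9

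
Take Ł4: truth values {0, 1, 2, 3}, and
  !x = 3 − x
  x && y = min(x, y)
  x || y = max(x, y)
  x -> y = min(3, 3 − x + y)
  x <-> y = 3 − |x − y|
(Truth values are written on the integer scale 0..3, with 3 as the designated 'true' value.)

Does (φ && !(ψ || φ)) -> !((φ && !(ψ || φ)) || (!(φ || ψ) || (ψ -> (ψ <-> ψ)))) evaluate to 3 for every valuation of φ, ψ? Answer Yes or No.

No

Counterexample: take φ = 1, ψ = 0.
ψ || φ = 0 || 1 = 1
!(ψ || φ) = !1 = 2
φ && !(ψ || φ) = 1 && 2 = 1
φ || ψ = 1 || 0 = 1
!(φ || ψ) = !1 = 2
ψ <-> ψ = 0 <-> 0 = 3
ψ -> (ψ <-> ψ) = 0 -> 3 = 3
!(φ || ψ) || (ψ -> (ψ <-> ψ)) = 2 || 3 = 3
(φ && !(ψ || φ)) || (!(φ || ψ) || (ψ -> (ψ <-> ψ))) = 1 || 3 = 3
!((φ && !(ψ || φ)) || (!(φ || ψ) || (ψ -> (ψ <-> ψ)))) = !3 = 0
(φ && !(ψ || φ)) -> !((φ && !(ψ || φ)) || (!(φ || ψ) || (ψ -> (ψ <-> ψ)))) = 1 -> 0 = 2
This gives 2 ≠ 3.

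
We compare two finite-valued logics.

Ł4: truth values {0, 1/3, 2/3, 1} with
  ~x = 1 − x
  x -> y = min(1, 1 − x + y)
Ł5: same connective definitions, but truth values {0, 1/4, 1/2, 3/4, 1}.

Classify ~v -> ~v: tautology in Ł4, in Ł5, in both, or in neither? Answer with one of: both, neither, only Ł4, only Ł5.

both

In Ł4: every assignment gives 1 — tautology.
In Ł5: every assignment gives 1 — tautology.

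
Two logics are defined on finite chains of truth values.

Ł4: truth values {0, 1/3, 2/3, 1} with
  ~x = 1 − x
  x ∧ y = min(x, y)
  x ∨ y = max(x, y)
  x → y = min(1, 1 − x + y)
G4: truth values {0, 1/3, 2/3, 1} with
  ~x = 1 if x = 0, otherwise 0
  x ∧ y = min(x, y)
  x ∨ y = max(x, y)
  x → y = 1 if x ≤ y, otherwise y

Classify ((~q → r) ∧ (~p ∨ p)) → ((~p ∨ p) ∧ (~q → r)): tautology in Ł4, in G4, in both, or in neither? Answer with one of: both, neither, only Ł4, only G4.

both

In Ł4: every assignment gives 1 — tautology.
In G4: every assignment gives 1 — tautology.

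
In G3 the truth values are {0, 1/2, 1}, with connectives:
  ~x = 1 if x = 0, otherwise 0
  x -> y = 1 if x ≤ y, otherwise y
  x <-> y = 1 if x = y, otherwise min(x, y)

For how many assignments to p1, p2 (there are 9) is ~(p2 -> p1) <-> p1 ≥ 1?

p1 = 0, p2 = 0 ↦ 1  ≥
p1 = 0, p2 = 1/2 ↦ 0  <
p1 = 0, p2 = 1 ↦ 0  <
p1 = 1/2, p2 = 0 ↦ 0  <
p1 = 1/2, p2 = 1/2 ↦ 0  <
p1 = 1/2, p2 = 1 ↦ 0  <
p1 = 1, p2 = 0 ↦ 0  <
p1 = 1, p2 = 1/2 ↦ 0  <
p1 = 1, p2 = 1 ↦ 0  <
So 1 of the 9 assignments meets the threshold.

1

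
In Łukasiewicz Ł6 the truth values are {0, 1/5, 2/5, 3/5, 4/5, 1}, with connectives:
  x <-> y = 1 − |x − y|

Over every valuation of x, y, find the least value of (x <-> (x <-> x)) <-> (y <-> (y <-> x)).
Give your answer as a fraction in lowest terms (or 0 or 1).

Take x = 0, y = 2/5:
x <-> x = 0 <-> 0 = 1
x <-> (x <-> x) = 0 <-> 1 = 0
y <-> x = 2/5 <-> 0 = 3/5
y <-> (y <-> x) = 2/5 <-> 3/5 = 4/5
(x <-> (x <-> x)) <-> (y <-> (y <-> x)) = 0 <-> 4/5 = 1/5
No assignment yields a value below 1/5, so this is the minimum.

1/5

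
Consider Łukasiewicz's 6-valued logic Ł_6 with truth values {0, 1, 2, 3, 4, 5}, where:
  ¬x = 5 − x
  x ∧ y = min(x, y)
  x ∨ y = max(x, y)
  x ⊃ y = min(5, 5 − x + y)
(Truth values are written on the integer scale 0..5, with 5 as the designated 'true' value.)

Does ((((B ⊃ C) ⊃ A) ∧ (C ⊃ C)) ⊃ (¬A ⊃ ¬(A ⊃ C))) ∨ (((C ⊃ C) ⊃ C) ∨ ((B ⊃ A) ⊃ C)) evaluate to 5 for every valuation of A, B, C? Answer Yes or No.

No

Counterexample: take A = 0, B = 1, C = 0.
B ⊃ C = 1 ⊃ 0 = 4
(B ⊃ C) ⊃ A = 4 ⊃ 0 = 1
C ⊃ C = 0 ⊃ 0 = 5
((B ⊃ C) ⊃ A) ∧ (C ⊃ C) = 1 ∧ 5 = 1
¬A = ¬0 = 5
A ⊃ C = 0 ⊃ 0 = 5
¬(A ⊃ C) = ¬5 = 0
¬A ⊃ ¬(A ⊃ C) = 5 ⊃ 0 = 0
(((B ⊃ C) ⊃ A) ∧ (C ⊃ C)) ⊃ (¬A ⊃ ¬(A ⊃ C)) = 1 ⊃ 0 = 4
C ⊃ C = 0 ⊃ 0 = 5
(C ⊃ C) ⊃ C = 5 ⊃ 0 = 0
B ⊃ A = 1 ⊃ 0 = 4
(B ⊃ A) ⊃ C = 4 ⊃ 0 = 1
((C ⊃ C) ⊃ C) ∨ ((B ⊃ A) ⊃ C) = 0 ∨ 1 = 1
((((B ⊃ C) ⊃ A) ∧ (C ⊃ C)) ⊃ (¬A ⊃ ¬(A ⊃ C))) ∨ (((C ⊃ C) ⊃ C) ∨ ((B ⊃ A) ⊃ C)) = 4 ∨ 1 = 4
This gives 4 ≠ 5.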